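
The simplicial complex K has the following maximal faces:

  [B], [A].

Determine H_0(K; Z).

Order the vertices as A < B. Listing each simplex with vertices in this order, K has dimension 0 with simplices:

  0-simplices (2): A, B

so the chain groups are C_0 ≅ Z^2.

Now H_k = ker ∂_k / im ∂_{k+1}, so:

  H_0: rank C_0 − rank ∂_1 = 2 − 0 = 2, and there is no ∂_1, so H_0 ≅ Z^2.

(K is a triangulation of a set of 2 points.)

H_0 ≅ Z^2.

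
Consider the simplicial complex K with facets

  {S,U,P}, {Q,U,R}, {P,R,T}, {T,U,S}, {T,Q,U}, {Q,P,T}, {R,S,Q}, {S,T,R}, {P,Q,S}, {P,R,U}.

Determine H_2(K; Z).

Fix the vertex order P < Q < R < S < T < U and write every simplex with vertices in increasing order. Then dim K = 2 and the simplices of K are:

  0-simplices (6): P, Q, R, S, T, U
  1-simplices (15): PQ, PR, PS, PT, PU, QR, QS, QT, QU, RS, RT, RU, ST, SU, TU
  2-simplices (10): PQS, PQT, PRT, PRU, PSU, QRS, QRU, QTU, RST, STU

giving chain groups C_0 ≅ Z^6, C_1 ≅ Z^15, C_2 ≅ Z^10.

Boundary ∂_1: C_1 → C_0 maps an edge to its endpoints' difference, ∂[p,q] = q − p.
As a 6×15 matrix over Z this has rank 5, with invariant factors (1,1,1,1,1).

The boundary map ∂_2: C_2 → C_1 acts by ∂[p,q,r] = [q,r] − [p,r] + [p,q]. For instance
  ∂PRU = RU − PU + PR,
  ∂QRU = RU − QU + QR.
The 15×10 boundary matrix has rank 10 and Smith normal form diag(1,1,1,1,1,1,1,1,1,2).

Now H_k = ker ∂_k / im ∂_{k+1}, so:

  H_2: rank ker ∂_2 − rank ∂_3 = (10 − 10) − 0 = 0, and there is no ∂_3, so H_2 ≅ 0.

H_2 = 0.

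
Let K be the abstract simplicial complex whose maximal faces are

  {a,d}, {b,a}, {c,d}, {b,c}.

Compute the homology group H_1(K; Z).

H_1 ≅ Z.

Fix the vertex order a < b < c < d and write every simplex with vertices in increasing order. Then dim K = 1 and the simplices of K are:

  0-simplices (4): a, b, c, d
  1-simplices (4): ab, ad, bc, cd

so the chain groups are C_0 ≅ Z^4, C_1 ≅ Z^4.

The boundary map ∂_1: C_1 → C_0 maps an edge to its endpoints' difference, ∂[p,q] = q − p.
This gives a 4×4 integer matrix of rank 3; reducing to Smith normal form yields diagonal entries (1,1,1).

Reading off H_k = ker ∂_k / im ∂_{k+1}:

  H_1: rank ker ∂_1 − rank ∂_2 = (4 − 3) − 0 = 1, and there is no ∂_2, so H_1 = Z.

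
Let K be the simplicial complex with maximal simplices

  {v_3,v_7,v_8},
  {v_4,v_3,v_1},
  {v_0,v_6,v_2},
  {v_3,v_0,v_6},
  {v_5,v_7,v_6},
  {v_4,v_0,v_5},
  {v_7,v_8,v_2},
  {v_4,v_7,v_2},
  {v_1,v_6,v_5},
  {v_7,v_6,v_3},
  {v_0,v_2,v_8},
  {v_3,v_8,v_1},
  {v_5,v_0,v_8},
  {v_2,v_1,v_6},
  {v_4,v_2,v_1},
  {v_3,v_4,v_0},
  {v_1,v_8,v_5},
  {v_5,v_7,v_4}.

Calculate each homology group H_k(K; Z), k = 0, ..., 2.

We work with the vertex ordering v_0 < v_1 < v_2 < v_3 < v_4 < v_5 < v_6 < v_7 < v_8. The simplices of K, each written with vertices in increasing order, are:

  0-simplices (9): [v_0], [v_1], [v_2], [v_3], [v_4], [v_5], [v_6], [v_7], [v_8]
  1-simplices (27): (27 of them)
  2-simplices (18): (18 of them)

Hence C_0 ≅ Z^9, C_1 ≅ Z^27, C_2 ≅ Z^18.

The boundary map ∂_1: C_1 → C_0 sends each edge [p,q] (with p < q) to q − p. For instance
  ∂[v_7,v_8] = [v_8] − [v_7].
The resulting 9×27 matrix has rank 8, and its Smith normal form has invariant factors (1,1,1,1,1,1,1,1).

∂_2: C_2 → C_1 acts by ∂[p,q,r] = [q,r] − [p,r] + [p,q]. For instance
  ∂[v_0,v_3,v_6] = [v_3,v_6] − [v_0,v_6] + [v_0,v_3],
  ∂[v_0,v_2,v_6] = [v_2,v_6] − [v_0,v_6] + [v_0,v_2].
The 27×18 boundary matrix has rank 17 and Smith normal form diag(1,1,1,1,1,1,1,1,1,1,1,1,1,1,1,1,1).

From H_k ≅ ker(∂_k) / im(∂_{k+1}) we obtain:

  H_0: rank C_0 − rank ∂_1 = 9 − 8 = 1, and the invariant factors of ∂_1 are all 1, so H_0 ≅ Z.
  H_1: rank ker ∂_1 − rank ∂_2 = (27 − 8) − 17 = 2, and the invariant factors of ∂_2 are all 1, so H_1 ≅ Z^2.
  H_2: rank ker ∂_2 − rank ∂_3 = (18 − 17) − 0 = 1, and there is no ∂_3, so H_2 ≅ Z.

H_0 ≅ Z,  H_1 ≅ Z^2,  H_2 ≅ Z.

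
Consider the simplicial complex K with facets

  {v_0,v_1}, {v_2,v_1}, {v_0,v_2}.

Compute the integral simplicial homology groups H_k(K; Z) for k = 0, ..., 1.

H_0 = Z,  H_1 = Z.

Take the total order v_0 < v_1 < v_2 on the vertex set. Then K (dimension 1) consists of the simplices:

  0-simplices (3): [v_0], [v_1], [v_2]
  1-simplices (3): [v_0,v_1], [v_0,v_2], [v_1,v_2]

Hence C_0 ≅ Z^3, C_1 ≅ Z^3.

∂_1: C_1 → C_0 maps an edge to its endpoints' difference, ∂[p,q] = q − p. For instance
  ∂[v_0,v_2] = [v_2] − [v_0].
The resulting 3×3 matrix has rank 2, and its Smith normal form has invariant factors (1,1).

Computing H_k = (kernel of ∂_k) / (image of ∂_{k+1}):

  H_0: rank C_0 − rank ∂_1 = 3 − 2 = 1, and the invariant factors of ∂_1 are all 1, so H_0 ≅ Z.
  H_1: rank ker ∂_1 − rank ∂_2 = (3 − 2) − 0 = 1, and there is no ∂_2, so H_1 ≅ Z.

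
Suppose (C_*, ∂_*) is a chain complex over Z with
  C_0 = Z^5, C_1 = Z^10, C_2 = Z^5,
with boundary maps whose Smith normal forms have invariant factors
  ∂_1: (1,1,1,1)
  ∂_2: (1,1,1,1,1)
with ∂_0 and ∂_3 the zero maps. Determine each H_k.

H_0: b_0 = 5 − 0 − 4 = 1; torsion from ∂_1 factors > 1: none. So H_0 = Z.
H_1: b_1 = 10 − 4 − 5 = 1; torsion from ∂_2 factors > 1: none. So H_1 = Z.
H_2: b_2 = 5 − 5 − 0 = 0; torsion from ∂_3 factors > 1: none. So H_2 = 0.

H_0 = Z,  H_1 = Z,  H_2 = 0.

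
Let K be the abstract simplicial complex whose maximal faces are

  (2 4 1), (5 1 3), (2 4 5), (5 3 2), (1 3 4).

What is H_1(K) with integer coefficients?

We work with the vertex ordering 1 < 2 < 3 < 4 < 5. The simplices of K, each written with vertices in increasing order, are:

  0-simplices (5): [1], [2], [3], [4], [5]
  1-simplices (10): [1,2], [1,3], [1,4], [1,5], [2,3], [2,4], [2,5], [3,4], [3,5], [4,5]
  2-simplices (5): [1,2,4], [1,3,4], [1,3,5], [2,3,5], [2,4,5]

so the chain groups are C_0 ≅ Z^5, C_1 ≅ Z^10, C_2 ≅ Z^5.

Boundary ∂_1: C_1 → C_0 is given by ∂[p,q] = [q] − [p].
The 5×10 boundary matrix has rank 4 and Smith normal form diag(1,1,1,1).

The boundary map ∂_2: C_2 → C_1 maps a triangle to the signed sum of its edges. For instance
  ∂[1,3,4] = [3,4] − [1,4] + [1,3],
  ∂[1,2,4] = [2,4] − [1,4] + [1,2].
The 10×5 boundary matrix has rank 5 and Smith normal form diag(1,1,1,1,1).

Now H_k = ker ∂_k / im ∂_{k+1}, so:

  H_1: rank ker ∂_1 − rank ∂_2 = (10 − 4) − 5 = 1, and the invariant factors of ∂_2 are all 1, so H_1 ≅ Z.

H_1 ≅ Z.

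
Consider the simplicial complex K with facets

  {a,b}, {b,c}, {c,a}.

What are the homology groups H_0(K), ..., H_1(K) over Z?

H_0 ≅ Z,  H_1 ≅ Z.

We work with the vertex ordering a < b < c. The simplices of K, each written with vertices in increasing order, are:

  0-simplices (3): a, b, c
  1-simplices (3): ab, ac, bc

giving chain groups C_0 ≅ Z^3, C_1 ≅ Z^3.

The boundary map ∂_1: C_1 → C_0 is given by ∂[p,q] = [q] − [p]. For instance
  ∂ab = b − a.
As a 3×3 matrix over Z this has rank 2, with invariant factors (1,1).

Reading off H_k = ker ∂_k / im ∂_{k+1}:

  H_0: rank C_0 − rank ∂_1 = 3 − 2 = 1, and the invariant factors of ∂_1 are all 1, so H_0 ≅ Z.
  H_1: rank ker ∂_1 − rank ∂_2 = (3 − 2) − 0 = 1, and there is no ∂_2, so H_1 ≅ Z.

As a check, the Euler characteristic is 3 − 3 = 0, which agrees with 1 − 1 = 0.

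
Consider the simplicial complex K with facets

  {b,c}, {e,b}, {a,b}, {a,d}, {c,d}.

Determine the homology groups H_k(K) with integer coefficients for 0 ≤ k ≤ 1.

H_0 = Z,  H_1 = Z.

K has 5 vertices, 5 edges.
rank ∂_0 = 0, rank ∂_1 = 4 ⇒ b_0 = 5 − 0 − 4 = 1; all invariant factors of ∂_1 are 1 so no torsion. So H_0 = Z.
rank ∂_1 = 4, rank ∂_2 = 0 ⇒ b_1 = 5 − 4 − 0 = 1. So H_1 = Z.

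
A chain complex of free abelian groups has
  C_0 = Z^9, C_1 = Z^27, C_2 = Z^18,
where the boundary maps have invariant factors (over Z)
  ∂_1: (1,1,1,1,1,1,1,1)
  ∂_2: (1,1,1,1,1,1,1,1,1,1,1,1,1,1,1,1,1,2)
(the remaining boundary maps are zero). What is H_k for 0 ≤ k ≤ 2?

H_0: b_0 = 9 − 0 − 8 = 1; torsion from ∂_1 factors > 1: none. So H_0 = Z.
H_1: b_1 = 27 − 8 − 18 = 1; torsion from ∂_2 factors > 1: [2]. So H_1 = Z × Z/2.
H_2: b_2 = 18 − 18 − 0 = 0; torsion from ∂_3 factors > 1: none. So H_2 = 0.

H_0 = Z,  H_1 = Z × Z/2,  H_2 = 0.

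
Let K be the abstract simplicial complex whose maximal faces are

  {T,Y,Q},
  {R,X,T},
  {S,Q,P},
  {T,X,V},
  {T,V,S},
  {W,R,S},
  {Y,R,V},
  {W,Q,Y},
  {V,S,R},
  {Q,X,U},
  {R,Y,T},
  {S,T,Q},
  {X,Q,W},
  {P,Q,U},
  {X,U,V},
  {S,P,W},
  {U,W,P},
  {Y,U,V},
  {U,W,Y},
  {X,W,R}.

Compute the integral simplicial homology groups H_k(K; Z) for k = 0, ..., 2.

Order the vertices as P < Q < R < S < T < U < V < W < X < Y. Listing each simplex with vertices in this order, K has dimension 2 with simplices:

  0-simplices (10): P, Q, R, S, T, U, V, W, X, Y
  1-simplices (30): PQ, PS, PU, PW, QS, QT, QU, QW, QX, QY, RS, RT, RV, RW, RX, RY, ST, SV, SW, TV, TX, TY, UV, UW, UX, UY, VX, VY, WX, WY
  2-simplices (20): PQS, PQU, PSW, PUW, QST, QTY, QUX, QWX, QWY, RSV, RSW, RTX, RTY, RVY, RWX, STV, TVX, UVX, UVY, UWY

Hence C_0 ≅ Z^10, C_1 ≅ Z^30, C_2 ≅ Z^20.

Boundary ∂_1: C_1 → C_0 maps an edge to its endpoints' difference, ∂[p,q] = q − p.
As a 10×30 matrix over Z this has rank 9, with invariant factors (1,1,1,1,1,1,1,1,1).

∂_2: C_2 → C_1 maps a triangle to the signed sum of its edges. For instance
  ∂PQS = QS − PS + PQ,
  ∂STV = TV − SV + ST.
The resulting 30×20 matrix has rank 20, and its Smith normal form has invariant factors (1,1,1,1,1,1,1,1,1,1,1,1,1,1,1,1,1,1,1,2).

Reading off H_k = ker ∂_k / im ∂_{k+1}:

  H_0: rank C_0 − rank ∂_1 = 10 − 9 = 1, and the invariant factors of ∂_1 are all 1, so H_0 = Z.
  H_1: rank ker ∂_1 − rank ∂_2 = (30 − 9) − 20 = 1, and ∂_2 has invariant factor 2 > 1, so H_1 = Z × Z/2.
  H_2: rank ker ∂_2 − rank ∂_3 = (20 − 20) − 0 = 0, and there is no ∂_3, so H_2 = 0.

As a check, the Euler characteristic is 10 − 30 + 20 = 0, which agrees with 1 − 1 + 0 = 0.

H_0 ≅ Z,  H_1 ≅ Z × Z/2,  H_2 = 0.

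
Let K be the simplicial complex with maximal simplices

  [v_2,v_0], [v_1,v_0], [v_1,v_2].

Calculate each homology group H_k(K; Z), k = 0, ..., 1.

H_0 ≅ Z,  H_1 ≅ Z.

Order the vertices as v_0 < v_1 < v_2. Listing each simplex with vertices in this order, K has dimension 1 with simplices:

  0-simplices (3): [v_0], [v_1], [v_2]
  1-simplices (3): [v_0,v_1], [v_0,v_2], [v_1,v_2]

so the chain groups are C_0 ≅ Z^3, C_1 ≅ Z^3.

The boundary map ∂_1: C_1 → C_0 is given by ∂[p,q] = [q] − [p].
The resulting 3×3 matrix has rank 2, and its Smith normal form has invariant factors (1,1).

Reading off H_k = ker ∂_k / im ∂_{k+1}:

  H_0: rank C_0 − rank ∂_1 = 3 − 2 = 1, and the invariant factors of ∂_1 are all 1, so H_0 ≅ Z.
  H_1: rank ker ∂_1 − rank ∂_2 = (3 − 2) − 0 = 1, and there is no ∂_2, so H_1 ≅ Z.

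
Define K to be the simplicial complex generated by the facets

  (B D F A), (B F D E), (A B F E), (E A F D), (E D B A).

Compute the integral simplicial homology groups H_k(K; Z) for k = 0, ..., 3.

Fix the vertex order A < B < D < E < F and write every simplex with vertices in increasing order. Then dim K = 3 and the simplices of K are:

  0-simplices (5): A, B, D, E, F
  1-simplices (10): AB, AD, AE, AF, BD, BE, BF, DE, DF, EF
  2-simplices (10): ABD, ABE, ABF, ADE, ADF, AEF, BDE, BDF, BEF, DEF
  3-simplices (5): ABDE, ABDF, ABEF, ADEF, BDEF

so the chain groups are C_0 ≅ Z^5, C_1 ≅ Z^10, C_2 ≅ Z^10, C_3 ≅ Z^5.

The boundary map ∂_1: C_1 → C_0 maps an edge to its endpoints' difference, ∂[p,q] = q − p.
The 5×10 boundary matrix has rank 4 and Smith normal form diag(1,1,1,1).

Boundary ∂_2: C_2 → C_1 acts by ∂[p,q,r] = [q,r] − [p,r] + [p,q]. For instance
  ∂ABD = BD − AD + AB,
  ∂BEF = EF − BF + BE.
The resulting 10×10 matrix has rank 6, and its Smith normal form has invariant factors (1,1,1,1,1,1).

The boundary map ∂_3: C_3 → C_2 sends each 3-simplex σ to the alternating sum Σ_i (−1)^i (σ with its i-th vertex removed). For instance
  ∂ABDF = BDF − ADF + ABF − ABD,
  ∂ADEF = DEF − AEF + ADF − ADE.
As a 10×5 matrix over Z this has rank 4, with invariant factors (1,1,1,1).

Now H_k = ker ∂_k / im ∂_{k+1}, so:

  H_0: rank C_0 − rank ∂_1 = 5 − 4 = 1, and the invariant factors of ∂_1 are all 1, so H_0 = Z.
  H_1: rank ker ∂_1 − rank ∂_2 = (10 − 4) − 6 = 0, and the invariant factors of ∂_2 are all 1, so H_1 = 0.
  H_2: rank ker ∂_2 − rank ∂_3 = (10 − 6) − 4 = 0, and the invariant factors of ∂_3 are all 1, so H_2 = 0.
  H_3: rank ker ∂_3 − rank ∂_4 = (5 − 4) − 0 = 1, and there is no ∂_4, so H_3 = Z.

As a check, the Euler characteristic is 5 − 10 + 10 − 5 = 0, which agrees with 1 − 0 + 0 − 1 = 0.

H_0 = Z,  H_1 = 0,  H_2 = 0,  H_3 = Z.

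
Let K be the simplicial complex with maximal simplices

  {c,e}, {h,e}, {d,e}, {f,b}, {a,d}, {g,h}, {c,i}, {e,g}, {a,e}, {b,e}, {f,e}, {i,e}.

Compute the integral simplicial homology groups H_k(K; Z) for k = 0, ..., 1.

We work with the vertex ordering a < b < c < d < e < f < g < h < i. The simplices of K, each written with vertices in increasing order, are:

  0-simplices (9): a, b, c, d, e, f, g, h, i
  1-simplices (12): ad, ae, be, bf, ce, ci, de, ef, eg, eh, ei, gh

so the chain groups are C_0 ≅ Z^9, C_1 ≅ Z^12.

∂_1: C_1 → C_0 maps an edge to its endpoints' difference, ∂[p,q] = q − p.
As a 9×12 matrix over Z this has rank 8, with invariant factors (1,1,1,1,1,1,1,1).

Computing H_k = (kernel of ∂_k) / (image of ∂_{k+1}):

  H_0: rank C_0 − rank ∂_1 = 9 − 8 = 1, and the invariant factors of ∂_1 are all 1, so H_0 = Z.
  H_1: rank ker ∂_1 − rank ∂_2 = (12 − 8) − 0 = 4, and there is no ∂_2, so H_1 = Z^4.

H_0 = Z,  H_1 = Z^4.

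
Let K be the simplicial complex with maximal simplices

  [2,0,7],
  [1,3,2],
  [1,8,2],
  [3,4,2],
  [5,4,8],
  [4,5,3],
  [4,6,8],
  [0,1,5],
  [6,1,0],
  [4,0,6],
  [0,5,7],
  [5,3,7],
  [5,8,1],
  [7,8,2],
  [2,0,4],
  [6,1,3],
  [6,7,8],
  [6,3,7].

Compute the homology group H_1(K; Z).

We work with the vertex ordering 0 < 1 < 2 < 3 < 4 < 5 < 6 < 7 < 8. The simplices of K, each written with vertices in increasing order, are:

  0-simplices (9): [0], [1], [2], [3], [4], [5], [6], [7], [8]
  1-simplices (27): (27 of them)
  2-simplices (18): [0,1,5], [0,1,6], [0,2,4], [0,2,7], [0,4,6], [0,5,7], [1,2,3], [1,2,8], [1,3,6], [1,5,8], [2,3,4], [2,7,8], [3,4,5], [3,5,7], [3,6,7], [4,5,8], [4,6,8], [6,7,8]

Hence C_0 ≅ Z^9, C_1 ≅ Z^27, C_2 ≅ Z^18.

Boundary ∂_1: C_1 → C_0 is given by ∂[p,q] = [q] − [p]. For instance
  ∂[3,5] = [5] − [3].
As a 9×27 matrix over Z this has rank 8, with invariant factors (1,1,1,1,1,1,1,1).

The boundary map ∂_2: C_2 → C_1 maps a triangle to the signed sum of its edges. For instance
  ∂[1,2,8] = [2,8] − [1,8] + [1,2],
  ∂[4,5,8] = [5,8] − [4,8] + [4,5].
The resulting 27×18 matrix has rank 17, and its Smith normal form has invariant factors (1,1,1,1,1,1,1,1,1,1,1,1,1,1,1,1,1).

Computing H_k = (kernel of ∂_k) / (image of ∂_{k+1}):

  H_1: rank ker ∂_1 − rank ∂_2 = (27 − 8) − 17 = 2, and the invariant factors of ∂_2 are all 1, so H_1 ≅ Z^2.

(K is a triangulation of the torus T^2.)

H_1 ≅ Z^2.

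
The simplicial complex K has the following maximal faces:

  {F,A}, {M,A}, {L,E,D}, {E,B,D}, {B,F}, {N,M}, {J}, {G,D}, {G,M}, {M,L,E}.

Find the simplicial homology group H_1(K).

H_1 ≅ Z^2.

Fix the vertex order A < B < D < E < F < G < J < L < M < N and write every simplex with vertices in increasing order. Then dim K = 2 and the simplices of K are:

  0-simplices (10): A, B, D, E, F, G, J, L, M, N
  1-simplices (13): AF, AM, BD, BE, BF, DE, DG, DL, EL, EM, GM, LM, MN
  2-simplices (3): BDE, DEL, ELM

giving chain groups C_0 ≅ Z^10, C_1 ≅ Z^13, C_2 ≅ Z^3.

The boundary map ∂_1: C_1 → C_0 sends each edge [p,q] (with p < q) to q − p.
The 10×13 boundary matrix has rank 8 and Smith normal form diag(1,1,1,1,1,1,1,1).

Boundary ∂_2: C_2 → C_1 acts by ∂[p,q,r] = [q,r] − [p,r] + [p,q]. For instance
  ∂DEL = EL − DL + DE,
  ∂ELM = LM − EM + EL.
The resulting 13×3 matrix has rank 3, and its Smith normal form has invariant factors (1,1,1).

Computing H_k = (kernel of ∂_k) / (image of ∂_{k+1}):

  H_1: rank ker ∂_1 − rank ∂_2 = (13 − 8) − 3 = 2, and the invariant factors of ∂_2 are all 1, so H_1 = Z^2.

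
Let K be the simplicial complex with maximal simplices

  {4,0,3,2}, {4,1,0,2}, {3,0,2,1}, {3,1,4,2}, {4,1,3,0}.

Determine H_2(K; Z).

Order the vertices as 0 < 1 < 2 < 3 < 4. Listing each simplex with vertices in this order, K has dimension 3 with simplices:

  0-simplices (5): [0], [1], [2], [3], [4]
  1-simplices (10): [0,1], [0,2], [0,3], [0,4], [1,2], [1,3], [1,4], [2,3], [2,4], [3,4]
  2-simplices (10): [0,1,2], [0,1,3], [0,1,4], [0,2,3], [0,2,4], [0,3,4], [1,2,3], [1,2,4], [1,3,4], [2,3,4]
  3-simplices (5): [0,1,2,3], [0,1,2,4], [0,1,3,4], [0,2,3,4], [1,2,3,4]

so the chain groups are C_0 ≅ Z^5, C_1 ≅ Z^10, C_2 ≅ Z^10, C_3 ≅ Z^5.

∂_1: C_1 → C_0 maps an edge to its endpoints' difference, ∂[p,q] = q − p.
The 5×10 boundary matrix has rank 4 and Smith normal form diag(1,1,1,1).

∂_2: C_2 → C_1 maps a triangle to the signed sum of its edges. For instance
  ∂[2,3,4] = [3,4] − [2,4] + [2,3],
  ∂[0,1,3] = [1,3] − [0,3] + [0,1].
This gives a 10×10 integer matrix of rank 6; reducing to Smith normal form yields diagonal entries (1,1,1,1,1,1).

The boundary map ∂_3: C_3 → C_2 sends each 3-simplex σ to the alternating sum Σ_i (−1)^i (σ with its i-th vertex removed). For instance
  ∂[0,1,3,4] = [1,3,4] − [0,3,4] + [0,1,4] − [0,1,3],
  ∂[0,1,2,4] = [1,2,4] − [0,2,4] + [0,1,4] − [0,1,2].
The 10×5 boundary matrix has rank 4 and Smith normal form diag(1,1,1,1).

Reading off H_k = ker ∂_k / im ∂_{k+1}:

  H_2: rank ker ∂_2 − rank ∂_3 = (10 − 6) − 4 = 0, and the invariant factors of ∂_3 are all 1, so H_2 ≅ 0.

(K is a triangulation of the 3-sphere S^3.)

H_2 = 0.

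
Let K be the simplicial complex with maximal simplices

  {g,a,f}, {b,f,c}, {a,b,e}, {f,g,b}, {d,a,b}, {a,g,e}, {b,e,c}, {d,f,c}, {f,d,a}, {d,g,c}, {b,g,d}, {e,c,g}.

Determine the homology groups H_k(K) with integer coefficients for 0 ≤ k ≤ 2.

Order the vertices as a < b < c < d < e < f < g. Listing each simplex with vertices in this order, K has dimension 2 with simplices:

  0-simplices (7): a, b, c, d, e, f, g
  1-simplices (18): ab, ad, ae, af, ag, bc, bd, be, bf, bg, cd, ce, cf, cg, df, dg, eg, fg
  2-simplices (12): abd, abe, adf, aeg, afg, bce, bcf, bdg, bfg, cdf, cdg, ceg

giving chain groups C_0 ≅ Z^7, C_1 ≅ Z^18, C_2 ≅ Z^12.

The boundary map ∂_1: C_1 → C_0 maps an edge to its endpoints' difference, ∂[p,q] = q − p. For instance
  ∂ad = d − a.
This gives a 7×18 integer matrix of rank 6; reducing to Smith normal form yields diagonal entries (1,1,1,1,1,1).

Boundary ∂_2: C_2 → C_1 acts by ∂[p,q,r] = [q,r] − [p,r] + [p,q]. For instance
  ∂ceg = eg − cg + ce,
  ∂cdg = dg − cg + cd.
The resulting 18×12 matrix has rank 12, and its Smith normal form has invariant factors (1,1,1,1,1,1,1,1,1,1,1,2).

Computing H_k = (kernel of ∂_k) / (image of ∂_{k+1}):

  H_0: rank C_0 − rank ∂_1 = 7 − 6 = 1, and the invariant factors of ∂_1 are all 1, so H_0 ≅ Z.
  H_1: rank ker ∂_1 − rank ∂_2 = (18 − 6) − 12 = 0, and ∂_2 has invariant factor 2 > 1, so H_1 ≅ Z_2.
  H_2: rank ker ∂_2 − rank ∂_3 = (12 − 12) − 0 = 0, and there is no ∂_3, so H_2 ≅ 0.

(K is a triangulation of the real projective plane RP^2.)

H_0 = Z,  H_1 = Z_2,  H_2 = 0.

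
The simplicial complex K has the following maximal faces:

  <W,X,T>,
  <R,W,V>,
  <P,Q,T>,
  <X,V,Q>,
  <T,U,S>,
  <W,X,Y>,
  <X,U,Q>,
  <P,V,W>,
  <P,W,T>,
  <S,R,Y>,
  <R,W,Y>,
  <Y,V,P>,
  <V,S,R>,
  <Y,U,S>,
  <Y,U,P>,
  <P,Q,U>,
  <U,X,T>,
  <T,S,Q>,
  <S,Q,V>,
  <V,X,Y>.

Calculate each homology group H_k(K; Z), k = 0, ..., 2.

H_0 ≅ Z,  H_1 ≅ Z ⊕ Z/2Z,  H_2 = 0.

We work with the vertex ordering P < Q < R < S < T < U < V < W < X < Y. The simplices of K, each written with vertices in increasing order, are:

  0-simplices (10): P, Q, R, S, T, U, V, W, X, Y
  1-simplices (30): PQ, PT, PU, PV, PW, PY, QS, QT, QU, QV, QX, RS, RV, RW, RY, ST, SU, SV, SY, TU, TW, TX, UX, UY, VW, VX, VY, WX, WY, XY
  2-simplices (20): PQT, PQU, PTW, PUY, PVW, PVY, QST, QSV, QUX, QVX, RSV, RSY, RVW, RWY, STU, SUY, TUX, TWX, VXY, WXY

so the chain groups are C_0 ≅ Z^10, C_1 ≅ Z^30, C_2 ≅ Z^20.

The boundary map ∂_1: C_1 → C_0 sends each edge [p,q] (with p < q) to q − p. For instance
  ∂PU = U − P.
The resulting 10×30 matrix has rank 9, and its Smith normal form has invariant factors (1,1,1,1,1,1,1,1,1).

∂_2: C_2 → C_1 sends each 2-simplex [p,q,r] to [q,r] − [p,r] + [p,q]. For instance
  ∂QST = ST − QT + QS,
  ∂STU = TU − SU + ST.
The resulting 30×20 matrix has rank 20, and its Smith normal form has invariant factors (1,1,1,1,1,1,1,1,1,1,1,1,1,1,1,1,1,1,1,2).

From H_k ≅ ker(∂_k) / im(∂_{k+1}) we obtain:

  H_0: rank C_0 − rank ∂_1 = 10 − 9 = 1, and the invariant factors of ∂_1 are all 1, so H_0 ≅ Z.
  H_1: rank ker ∂_1 − rank ∂_2 = (30 − 9) − 20 = 1, and ∂_2 has invariant factor 2 > 1, so H_1 ≅ Z ⊕ Z/2Z.
  H_2: rank ker ∂_2 − rank ∂_3 = (20 − 20) − 0 = 0, and there is no ∂_3, so H_2 ≅ 0.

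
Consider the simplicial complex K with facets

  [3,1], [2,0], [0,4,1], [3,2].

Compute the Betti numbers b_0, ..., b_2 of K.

b_0 = 1, b_1 = 1, b_2 = 0.

Take the total order 0 < 1 < 2 < 3 < 4 on the vertex set. Then K (dimension 2) consists of the simplices:

  0-simplices (5): [0], [1], [2], [3], [4]
  1-simplices (6): [0,1], [0,2], [0,4], [1,3], [1,4], [2,3]
  2-simplices (1): [0,1,4]

giving chain groups C_0 ≅ Z^5, C_1 ≅ Z^6, C_2 ≅ Z^1.

Boundary ∂_1: C_1 → C_0 is given by ∂[p,q] = [q] − [p]. For instance
  ∂[0,2] = [2] − [0].
As a 5×6 matrix over Z this has rank 4, with invariant factors (1,1,1,1).

∂_2: C_2 → C_1 acts by ∂[p,q,r] = [q,r] − [p,r] + [p,q]. For instance
  ∂[0,1,4] = [1,4] − [0,4] + [0,1].
As a 6×1 matrix over Z this has rank 1, with invariant factors (1).

Now H_k = ker ∂_k / im ∂_{k+1}, so:

  H_0: rank C_0 − rank ∂_1 = 5 − 4 = 1, and the invariant factors of ∂_1 are all 1, so H_0 ≅ Z.
  H_1: rank ker ∂_1 − rank ∂_2 = (6 − 4) − 1 = 1, and the invariant factors of ∂_2 are all 1, so H_1 ≅ Z.
  H_2: rank ker ∂_2 − rank ∂_3 = (1 − 1) − 0 = 0, and there is no ∂_3, so H_2 ≅ 0.

As a check, the Euler characteristic is 5 − 6 + 1 = 0, which agrees with 1 − 1 + 0 = 0.

Hence the Betti numbers are b_0 = 1, b_1 = 1, b_2 = 0.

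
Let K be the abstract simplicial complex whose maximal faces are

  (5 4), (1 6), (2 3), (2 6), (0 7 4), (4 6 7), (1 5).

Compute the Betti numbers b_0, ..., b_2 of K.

Fix the vertex order 0 < 1 < 2 < 3 < 4 < 5 < 6 < 7 and write every simplex with vertices in increasing order. Then dim K = 2 and the simplices of K are:

  0-simplices (8): [0], [1], [2], [3], [4], [5], [6], [7]
  1-simplices (10): [0,4], [0,7], [1,5], [1,6], [2,3], [2,6], [4,5], [4,6], [4,7], [6,7]
  2-simplices (2): [0,4,7], [4,6,7]

Hence C_0 ≅ Z^8, C_1 ≅ Z^10, C_2 ≅ Z^2.

Boundary ∂_1: C_1 → C_0 sends each edge [p,q] (with p < q) to q − p.
This gives a 8×10 integer matrix of rank 7; reducing to Smith normal form yields diagonal entries (1,1,1,1,1,1,1).

∂_2: C_2 → C_1 acts by ∂[p,q,r] = [q,r] − [p,r] + [p,q]. For instance
  ∂[4,6,7] = [6,7] − [4,7] + [4,6],
  ∂[0,4,7] = [4,7] − [0,7] + [0,4].
This gives a 10×2 integer matrix of rank 2; reducing to Smith normal form yields diagonal entries (1,1).

From H_k ≅ ker(∂_k) / im(∂_{k+1}) we obtain:

  H_0: rank C_0 − rank ∂_1 = 8 − 7 = 1, and the invariant factors of ∂_1 are all 1, so H_0 = Z.
  H_1: rank ker ∂_1 − rank ∂_2 = (10 − 7) − 2 = 1, and the invariant factors of ∂_2 are all 1, so H_1 = Z.
  H_2: rank ker ∂_2 − rank ∂_3 = (2 − 2) − 0 = 0, and there is no ∂_3, so H_2 = 0.

Hence the Betti numbers are b_0 = 1, b_1 = 1, b_2 = 0.

b_0 = 1, b_1 = 1, b_2 = 0.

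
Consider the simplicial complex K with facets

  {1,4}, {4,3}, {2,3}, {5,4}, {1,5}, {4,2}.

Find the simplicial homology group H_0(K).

H_0 ≅ Z.

Fix the vertex order 1 < 2 < 3 < 4 < 5 and write every simplex with vertices in increasing order. Then dim K = 1 and the simplices of K are:

  0-simplices (5): [1], [2], [3], [4], [5]
  1-simplices (6): [1,4], [1,5], [2,3], [2,4], [3,4], [4,5]

giving chain groups C_0 ≅ Z^5, C_1 ≅ Z^6.

The boundary map ∂_1: C_1 → C_0 maps an edge to its endpoints' difference, ∂[p,q] = q − p. For instance
  ∂[1,5] = [5] − [1].
As a 5×6 matrix over Z this has rank 4, with invariant factors (1,1,1,1).

Reading off H_k = ker ∂_k / im ∂_{k+1}:

  H_0: rank C_0 − rank ∂_1 = 5 − 4 = 1, and the invariant factors of ∂_1 are all 1, so H_0 ≅ Z.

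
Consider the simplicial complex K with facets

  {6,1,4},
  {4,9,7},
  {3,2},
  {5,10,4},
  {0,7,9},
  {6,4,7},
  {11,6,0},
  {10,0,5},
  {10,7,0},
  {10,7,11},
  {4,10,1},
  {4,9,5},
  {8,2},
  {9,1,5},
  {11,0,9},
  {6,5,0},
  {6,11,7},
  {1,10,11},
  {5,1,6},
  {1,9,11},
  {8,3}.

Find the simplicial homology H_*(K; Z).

K has 12 vertices, 30 edges, 18 triangles.
rank ∂_0 = 0, rank ∂_1 = 10 ⇒ b_0 = 12 − 0 − 10 = 2; all invariant factors of ∂_1 are 1 so no torsion. So H_0 ≅ Z^2.
rank ∂_1 = 10, rank ∂_2 = 18 ⇒ b_1 = 30 − 10 − 18 = 2; ∂_2 has invariant factor(s) [2] giving torsion. So H_1 ≅ Z^2 ⊕ Z/2Z.
rank ∂_2 = 18, rank ∂_3 = 0 ⇒ b_2 = 18 − 18 − 0 = 0. So H_2 ≅ 0.

H_0 = Z^2,  H_1 = Z^2 ⊕ Z/2Z,  H_2 = 0.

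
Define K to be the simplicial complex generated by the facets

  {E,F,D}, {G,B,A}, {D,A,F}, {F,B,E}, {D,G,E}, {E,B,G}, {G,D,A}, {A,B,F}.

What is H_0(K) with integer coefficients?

H_0 = Z.

Fix the vertex order A < B < D < E < F < G and write every simplex with vertices in increasing order. Then dim K = 2 and the simplices of K are:

  0-simplices (6): A, B, D, E, F, G
  1-simplices (12): AB, AD, AF, AG, BE, BF, BG, DE, DF, DG, EF, EG
  2-simplices (8): ABF, ABG, ADF, ADG, BEF, BEG, DEF, DEG

Hence C_0 ≅ Z^6, C_1 ≅ Z^12, C_2 ≅ Z^8.

Boundary ∂_1: C_1 → C_0 is given by ∂[p,q] = [q] − [p].
The resulting 6×12 matrix has rank 5, and its Smith normal form has invariant factors (1,1,1,1,1).

∂_2: C_2 → C_1 sends each 2-simplex [p,q,r] to [q,r] − [p,r] + [p,q]. For instance
  ∂DEF = EF − DF + DE,
  ∂BEF = EF − BF + BE.
This gives a 12×8 integer matrix of rank 7; reducing to Smith normal form yields diagonal entries (1,1,1,1,1,1,1).

From H_k ≅ ker(∂_k) / im(∂_{k+1}) we obtain:

  H_0: rank C_0 − rank ∂_1 = 6 − 5 = 1, and the invariant factors of ∂_1 are all 1, so H_0 = Z.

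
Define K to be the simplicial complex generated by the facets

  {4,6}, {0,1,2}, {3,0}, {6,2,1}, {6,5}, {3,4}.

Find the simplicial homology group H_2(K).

H_2 ≅ 0.

Order the vertices as 0 < 1 < 2 < 3 < 4 < 5 < 6. Listing each simplex with vertices in this order, K has dimension 2 with simplices:

  0-simplices (7): [0], [1], [2], [3], [4], [5], [6]
  1-simplices (9): [0,1], [0,2], [0,3], [1,2], [1,6], [2,6], [3,4], [4,6], [5,6]
  2-simplices (2): [0,1,2], [1,2,6]

giving chain groups C_0 ≅ Z^7, C_1 ≅ Z^9, C_2 ≅ Z^2.

Boundary ∂_1: C_1 → C_0 is given by ∂[p,q] = [q] − [p]. For instance
  ∂[3,4] = [4] − [3].
As a 7×9 matrix over Z this has rank 6, with invariant factors (1,1,1,1,1,1).

The boundary map ∂_2: C_2 → C_1 maps a triangle to the signed sum of its edges. For instance
  ∂[0,1,2] = [1,2] − [0,2] + [0,1],
  ∂[1,2,6] = [2,6] − [1,6] + [1,2].
The resulting 9×2 matrix has rank 2, and its Smith normal form has invariant factors (1,1).

Now H_k = ker ∂_k / im ∂_{k+1}, so:

  H_2: rank ker ∂_2 − rank ∂_3 = (2 − 2) − 0 = 0, and there is no ∂_3, so H_2 = 0.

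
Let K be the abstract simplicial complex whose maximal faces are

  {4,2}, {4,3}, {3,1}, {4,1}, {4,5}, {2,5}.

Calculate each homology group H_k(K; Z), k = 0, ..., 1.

H_0 = Z,  H_1 = Z^2.

Fix the vertex order 1 < 2 < 3 < 4 < 5 and write every simplex with vertices in increasing order. Then dim K = 1 and the simplices of K are:

  0-simplices (5): [1], [2], [3], [4], [5]
  1-simplices (6): [1,3], [1,4], [2,4], [2,5], [3,4], [4,5]

Hence C_0 ≅ Z^5, C_1 ≅ Z^6.

∂_1: C_1 → C_0 sends each edge [p,q] (with p < q) to q − p. For instance
  ∂[2,5] = [5] − [2].
As a 5×6 matrix over Z this has rank 4, with invariant factors (1,1,1,1).

Computing H_k = (kernel of ∂_k) / (image of ∂_{k+1}):

  H_0: rank C_0 − rank ∂_1 = 5 − 4 = 1, and the invariant factors of ∂_1 are all 1, so H_0 ≅ Z.
  H_1: rank ker ∂_1 − rank ∂_2 = (6 − 4) − 0 = 2, and there is no ∂_2, so H_1 ≅ Z^2.

(K is a triangulation of a wedge of 2 circles.)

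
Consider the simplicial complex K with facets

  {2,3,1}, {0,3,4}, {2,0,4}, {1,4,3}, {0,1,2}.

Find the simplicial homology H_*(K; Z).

H_0 = Z,  H_1 = Z,  H_2 = 0.

Take the total order 0 < 1 < 2 < 3 < 4 on the vertex set. Then K (dimension 2) consists of the simplices:

  0-simplices (5): [0], [1], [2], [3], [4]
  1-simplices (10): [0,1], [0,2], [0,3], [0,4], [1,2], [1,3], [1,4], [2,3], [2,4], [3,4]
  2-simplices (5): [0,1,2], [0,2,4], [0,3,4], [1,2,3], [1,3,4]

so the chain groups are C_0 ≅ Z^5, C_1 ≅ Z^10, C_2 ≅ Z^5.

∂_1: C_1 → C_0 sends each edge [p,q] (with p < q) to q − p. For instance
  ∂[2,4] = [4] − [2].
As a 5×10 matrix over Z this has rank 4, with invariant factors (1,1,1,1).

∂_2: C_2 → C_1 acts by ∂[p,q,r] = [q,r] − [p,r] + [p,q]. For instance
  ∂[0,1,2] = [1,2] − [0,2] + [0,1],
  ∂[0,3,4] = [3,4] − [0,4] + [0,3].
The resulting 10×5 matrix has rank 5, and its Smith normal form has invariant factors (1,1,1,1,1).

From H_k ≅ ker(∂_k) / im(∂_{k+1}) we obtain:

  H_0: rank C_0 − rank ∂_1 = 5 − 4 = 1, and the invariant factors of ∂_1 are all 1, so H_0 ≅ Z.
  H_1: rank ker ∂_1 − rank ∂_2 = (10 − 4) − 5 = 1, and the invariant factors of ∂_2 are all 1, so H_1 ≅ Z.
  H_2: rank ker ∂_2 − rank ∂_3 = (5 − 5) − 0 = 0, and there is no ∂_3, so H_2 ≅ 0.

As a check, the Euler characteristic is 5 − 10 + 5 = 0, which agrees with 1 − 1 + 0 = 0.
(K is a triangulation of the Möbius band.)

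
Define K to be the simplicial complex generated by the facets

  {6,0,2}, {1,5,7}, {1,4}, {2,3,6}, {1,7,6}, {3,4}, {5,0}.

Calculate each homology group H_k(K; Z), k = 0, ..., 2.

H_0 = Z,  H_1 = Z^2,  H_2 = 0.

Order the vertices as 0 < 1 < 2 < 3 < 4 < 5 < 6 < 7. Listing each simplex with vertices in this order, K has dimension 2 with simplices:

  0-simplices (8): [0], [1], [2], [3], [4], [5], [6], [7]
  1-simplices (13): [0,2], [0,5], [0,6], [1,4], [1,5], [1,6], [1,7], [2,3], [2,6], [3,4], [3,6], [5,7], [6,7]
  2-simplices (4): [0,2,6], [1,5,7], [1,6,7], [2,3,6]

so the chain groups are C_0 ≅ Z^8, C_1 ≅ Z^13, C_2 ≅ Z^4.

Boundary ∂_1: C_1 → C_0 sends each edge [p,q] (with p < q) to q − p.
The resulting 8×13 matrix has rank 7, and its Smith normal form has invariant factors (1,1,1,1,1,1,1).

The boundary map ∂_2: C_2 → C_1 acts by ∂[p,q,r] = [q,r] − [p,r] + [p,q]. For instance
  ∂[1,5,7] = [5,7] − [1,7] + [1,5],
  ∂[1,6,7] = [6,7] − [1,7] + [1,6].
As a 13×4 matrix over Z this has rank 4, with invariant factors (1,1,1,1).

Reading off H_k = ker ∂_k / im ∂_{k+1}:

  H_0: rank C_0 − rank ∂_1 = 8 − 7 = 1, and the invariant factors of ∂_1 are all 1, so H_0 = Z.
  H_1: rank ker ∂_1 − rank ∂_2 = (13 − 7) − 4 = 2, and the invariant factors of ∂_2 are all 1, so H_1 = Z^2.
  H_2: rank ker ∂_2 − rank ∂_3 = (4 − 4) − 0 = 0, and there is no ∂_3, so H_2 = 0.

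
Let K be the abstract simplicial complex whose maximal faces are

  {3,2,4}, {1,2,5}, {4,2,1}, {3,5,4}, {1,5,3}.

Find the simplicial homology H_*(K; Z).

Take the total order 1 < 2 < 3 < 4 < 5 on the vertex set. Then K (dimension 2) consists of the simplices:

  0-simplices (5): [1], [2], [3], [4], [5]
  1-simplices (10): [1,2], [1,3], [1,4], [1,5], [2,3], [2,4], [2,5], [3,4], [3,5], [4,5]
  2-simplices (5): [1,2,4], [1,2,5], [1,3,5], [2,3,4], [3,4,5]

so the chain groups are C_0 ≅ Z^5, C_1 ≅ Z^10, C_2 ≅ Z^5.

∂_1: C_1 → C_0 sends each edge [p,q] (with p < q) to q − p. For instance
  ∂[1,5] = [5] − [1].
The resulting 5×10 matrix has rank 4, and its Smith normal form has invariant factors (1,1,1,1).

Boundary ∂_2: C_2 → C_1 sends each 2-simplex [p,q,r] to [q,r] − [p,r] + [p,q]. For instance
  ∂[3,4,5] = [4,5] − [3,5] + [3,4],
  ∂[2,3,4] = [3,4] − [2,4] + [2,3].
This gives a 10×5 integer matrix of rank 5; reducing to Smith normal form yields diagonal entries (1,1,1,1,1).

Computing H_k = (kernel of ∂_k) / (image of ∂_{k+1}):

  H_0: rank C_0 − rank ∂_1 = 5 − 4 = 1, and the invariant factors of ∂_1 are all 1, so H_0 = Z.
  H_1: rank ker ∂_1 − rank ∂_2 = (10 − 4) − 5 = 1, and the invariant factors of ∂_2 are all 1, so H_1 = Z.
  H_2: rank ker ∂_2 − rank ∂_3 = (5 − 5) − 0 = 0, and there is no ∂_3, so H_2 = 0.

(K is a triangulation of the Möbius band.)

H_0 = Z,  H_1 = Z,  H_2 = 0.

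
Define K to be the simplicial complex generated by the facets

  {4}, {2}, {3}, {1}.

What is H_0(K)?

Order the vertices as 1 < 2 < 3 < 4. Listing each simplex with vertices in this order, K has dimension 0 with simplices:

  0-simplices (4): [1], [2], [3], [4]

giving chain groups C_0 ≅ Z^4.

Now H_k = ker ∂_k / im ∂_{k+1}, so:

  H_0: rank C_0 − rank ∂_1 = 4 − 0 = 4, and there is no ∂_1, so H_0 = Z^4.

H_0 ≅ Z^4.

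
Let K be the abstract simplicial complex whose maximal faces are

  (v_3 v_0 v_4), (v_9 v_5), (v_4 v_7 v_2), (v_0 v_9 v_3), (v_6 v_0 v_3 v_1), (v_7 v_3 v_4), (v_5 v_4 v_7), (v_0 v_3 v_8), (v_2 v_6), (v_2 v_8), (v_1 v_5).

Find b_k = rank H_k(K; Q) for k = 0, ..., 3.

K has 10 vertices, 22 edges, 10 triangles, 1 3-simplex.
rank ∂_0 = 0, rank ∂_1 = 9 ⇒ b_0 = 10 − 0 − 9 = 1; all invariant factors of ∂_1 are 1 so no torsion. So H_0 = Z.
rank ∂_1 = 9, rank ∂_2 = 9 ⇒ b_1 = 22 − 9 − 9 = 4; all invariant factors of ∂_2 are 1 so no torsion. So H_1 = Z^4.
rank ∂_2 = 9, rank ∂_3 = 1 ⇒ b_2 = 10 − 9 − 1 = 0; all invariant factors of ∂_3 are 1 so no torsion. So H_2 = 0.
rank ∂_3 = 1, rank ∂_4 = 0 ⇒ b_3 = 1 − 1 − 0 = 0. So H_3 = 0.

b_0 = 1, b_1 = 4, b_2 = 0, b_3 = 0.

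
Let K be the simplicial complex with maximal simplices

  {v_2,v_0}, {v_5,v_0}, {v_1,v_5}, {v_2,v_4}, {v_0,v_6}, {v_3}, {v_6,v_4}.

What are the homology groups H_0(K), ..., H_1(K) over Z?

H_0 = Z^2,  H_1 = Z.

Order the vertices as v_0 < v_1 < v_2 < v_3 < v_4 < v_5 < v_6. Listing each simplex with vertices in this order, K has dimension 1 with simplices:

  0-simplices (7): [v_0], [v_1], [v_2], [v_3], [v_4], [v_5], [v_6]
  1-simplices (6): [v_0,v_2], [v_0,v_5], [v_0,v_6], [v_1,v_5], [v_2,v_4], [v_4,v_6]

Hence C_0 ≅ Z^7, C_1 ≅ Z^6.

The boundary map ∂_1: C_1 → C_0 maps an edge to its endpoints' difference, ∂[p,q] = q − p. For instance
  ∂[v_0,v_2] = [v_2] − [v_0].
As a 7×6 matrix over Z this has rank 5, with invariant factors (1,1,1,1,1).

From H_k ≅ ker(∂_k) / im(∂_{k+1}) we obtain:

  H_0: rank C_0 − rank ∂_1 = 7 − 5 = 2, and the invariant factors of ∂_1 are all 1, so H_0 = Z^2.
  H_1: rank ker ∂_1 − rank ∂_2 = (6 − 5) − 0 = 1, and there is no ∂_2, so H_1 = Z.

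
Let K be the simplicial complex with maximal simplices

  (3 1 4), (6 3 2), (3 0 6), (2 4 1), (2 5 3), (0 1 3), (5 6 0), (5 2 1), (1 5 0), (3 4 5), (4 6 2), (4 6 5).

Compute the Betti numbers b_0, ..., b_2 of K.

Order the vertices as 0 < 1 < 2 < 3 < 4 < 5 < 6. Listing each simplex with vertices in this order, K has dimension 2 with simplices:

  0-simplices (7): [0], [1], [2], [3], [4], [5], [6]
  1-simplices (18): [0,1], [0,3], [0,5], [0,6], [1,2], [1,3], [1,4], [1,5], [2,3], [2,4], [2,5], [2,6], [3,4], [3,5], [3,6], [4,5], [4,6], [5,6]
  2-simplices (12): [0,1,3], [0,1,5], [0,3,6], [0,5,6], [1,2,4], [1,2,5], [1,3,4], [2,3,5], [2,3,6], [2,4,6], [3,4,5], [4,5,6]

giving chain groups C_0 ≅ Z^7, C_1 ≅ Z^18, C_2 ≅ Z^12.

Boundary ∂_1: C_1 → C_0 maps an edge to its endpoints' difference, ∂[p,q] = q − p.
As a 7×18 matrix over Z this has rank 6, with invariant factors (1,1,1,1,1,1).

The boundary map ∂_2: C_2 → C_1 acts by ∂[p,q,r] = [q,r] − [p,r] + [p,q]. For instance
  ∂[4,5,6] = [5,6] − [4,6] + [4,5],
  ∂[0,3,6] = [3,6] − [0,6] + [0,3].
As a 18×12 matrix over Z this has rank 12, with invariant factors (1,1,1,1,1,1,1,1,1,1,1,2).

From H_k ≅ ker(∂_k) / im(∂_{k+1}) we obtain:

  H_0: rank C_0 − rank ∂_1 = 7 − 6 = 1, and the invariant factors of ∂_1 are all 1, so H_0 = Z.
  H_1: rank ker ∂_1 − rank ∂_2 = (18 − 6) − 12 = 0, and ∂_2 has invariant factor 2 > 1, so H_1 = Z_2.
  H_2: rank ker ∂_2 − rank ∂_3 = (12 − 12) − 0 = 0, and there is no ∂_3, so H_2 = 0.

Hence the Betti numbers are b_0 = 1, b_1 = 0, b_2 = 0.

b_0 = 1, b_1 = 0, b_2 = 0.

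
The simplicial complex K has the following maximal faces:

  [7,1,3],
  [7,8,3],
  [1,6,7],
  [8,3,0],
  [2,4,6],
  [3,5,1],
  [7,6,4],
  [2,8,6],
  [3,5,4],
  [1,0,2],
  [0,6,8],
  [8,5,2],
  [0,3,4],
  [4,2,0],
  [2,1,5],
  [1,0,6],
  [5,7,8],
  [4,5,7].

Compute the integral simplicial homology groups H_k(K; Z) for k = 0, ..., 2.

K has 9 vertices, 27 edges, 18 triangles.
rank ∂_0 = 0, rank ∂_1 = 8 ⇒ b_0 = 9 − 0 − 8 = 1; all invariant factors of ∂_1 are 1 so no torsion. So H_0 ≅ Z.
rank ∂_1 = 8, rank ∂_2 = 18 ⇒ b_1 = 27 − 8 − 18 = 1; ∂_2 has invariant factor(s) [2] giving torsion. So H_1 ≅ Z ⊕ Z_2.
rank ∂_2 = 18, rank ∂_3 = 0 ⇒ b_2 = 18 − 18 − 0 = 0. So H_2 ≅ 0.

H_0 ≅ Z,  H_1 ≅ Z ⊕ Z_2,  H_2 = 0.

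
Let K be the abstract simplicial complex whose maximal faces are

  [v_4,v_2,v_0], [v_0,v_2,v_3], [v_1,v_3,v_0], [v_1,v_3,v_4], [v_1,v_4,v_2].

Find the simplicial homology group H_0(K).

We work with the vertex ordering v_0 < v_1 < v_2 < v_3 < v_4. The simplices of K, each written with vertices in increasing order, are:

  0-simplices (5): [v_0], [v_1], [v_2], [v_3], [v_4]
  1-simplices (10): [v_0,v_1], [v_0,v_2], [v_0,v_3], [v_0,v_4], [v_1,v_2], [v_1,v_3], [v_1,v_4], [v_2,v_3], [v_2,v_4], [v_3,v_4]
  2-simplices (5): [v_0,v_1,v_3], [v_0,v_2,v_3], [v_0,v_2,v_4], [v_1,v_2,v_4], [v_1,v_3,v_4]

Hence C_0 ≅ Z^5, C_1 ≅ Z^10, C_2 ≅ Z^5.

Boundary ∂_1: C_1 → C_0 sends each edge [p,q] (with p < q) to q − p. For instance
  ∂[v_0,v_3] = [v_3] − [v_0].
The 5×10 boundary matrix has rank 4 and Smith normal form diag(1,1,1,1).

∂_2: C_2 → C_1 acts by ∂[p,q,r] = [q,r] − [p,r] + [p,q]. For instance
  ∂[v_0,v_2,v_4] = [v_2,v_4] − [v_0,v_4] + [v_0,v_2],
  ∂[v_0,v_1,v_3] = [v_1,v_3] − [v_0,v_3] + [v_0,v_1].
The 10×5 boundary matrix has rank 5 and Smith normal form diag(1,1,1,1,1).

Reading off H_k = ker ∂_k / im ∂_{k+1}:

  H_0: rank C_0 − rank ∂_1 = 5 − 4 = 1, and the invariant factors of ∂_1 are all 1, so H_0 ≅ Z.

H_0 = Z.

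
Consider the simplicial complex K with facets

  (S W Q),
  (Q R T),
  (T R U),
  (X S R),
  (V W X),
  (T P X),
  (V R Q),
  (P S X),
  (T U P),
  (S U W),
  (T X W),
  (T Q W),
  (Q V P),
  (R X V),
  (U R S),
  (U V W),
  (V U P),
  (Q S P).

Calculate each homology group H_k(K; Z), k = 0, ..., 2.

H_0 = Z,  H_1 = Z^2,  H_2 = Z.

We work with the vertex ordering P < Q < R < S < T < U < V < W < X. The simplices of K, each written with vertices in increasing order, are:

  0-simplices (9): P, Q, R, S, T, U, V, W, X
  1-simplices (27): PQ, PS, PT, PU, PV, PX, QR, QS, QT, QV, QW, RS, RT, RU, RV, RX, SU, SW, SX, TU, TW, TX, UV, UW, VW, VX, WX
  2-simplices (18): PQS, PQV, PSX, PTU, PTX, PUV, QRT, QRV, QSW, QTW, RSU, RSX, RTU, RVX, SUW, TWX, UVW, VWX

giving chain groups C_0 ≅ Z^9, C_1 ≅ Z^27, C_2 ≅ Z^18.

The boundary map ∂_1: C_1 → C_0 sends each edge [p,q] (with p < q) to q − p. For instance
  ∂PQ = Q − P.
As a 9×27 matrix over Z this has rank 8, with invariant factors (1,1,1,1,1,1,1,1).

The boundary map ∂_2: C_2 → C_1 sends each 2-simplex [p,q,r] to [q,r] − [p,r] + [p,q]. For instance
  ∂PUV = UV − PV + PU,
  ∂UVW = VW − UW + UV.
This gives a 27×18 integer matrix of rank 17; reducing to Smith normal form yields diagonal entries (1,1,1,1,1,1,1,1,1,1,1,1,1,1,1,1,1).

Now H_k = ker ∂_k / im ∂_{k+1}, so:

  H_0: rank C_0 − rank ∂_1 = 9 − 8 = 1, and the invariant factors of ∂_1 are all 1, so H_0 = Z.
  H_1: rank ker ∂_1 − rank ∂_2 = (27 − 8) − 17 = 2, and the invariant factors of ∂_2 are all 1, so H_1 = Z^2.
  H_2: rank ker ∂_2 − rank ∂_3 = (18 − 17) − 0 = 1, and there is no ∂_3, so H_2 = Z.

(K is a triangulation of the torus T^2.)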